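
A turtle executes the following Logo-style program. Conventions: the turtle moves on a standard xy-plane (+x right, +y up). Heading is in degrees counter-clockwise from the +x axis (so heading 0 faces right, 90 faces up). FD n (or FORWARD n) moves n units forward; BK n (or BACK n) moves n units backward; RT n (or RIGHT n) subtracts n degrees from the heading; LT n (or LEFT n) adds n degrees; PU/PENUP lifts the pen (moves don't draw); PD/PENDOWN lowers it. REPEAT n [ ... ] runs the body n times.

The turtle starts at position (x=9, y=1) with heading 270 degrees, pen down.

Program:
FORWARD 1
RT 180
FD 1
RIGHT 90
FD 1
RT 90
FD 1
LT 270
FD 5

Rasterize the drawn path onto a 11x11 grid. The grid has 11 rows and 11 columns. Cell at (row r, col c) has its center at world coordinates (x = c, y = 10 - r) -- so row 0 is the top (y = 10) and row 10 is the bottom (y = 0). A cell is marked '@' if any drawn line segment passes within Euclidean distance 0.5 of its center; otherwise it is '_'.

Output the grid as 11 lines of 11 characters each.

Segment 0: (9,1) -> (9,0)
Segment 1: (9,0) -> (9,1)
Segment 2: (9,1) -> (10,1)
Segment 3: (10,1) -> (10,0)
Segment 4: (10,0) -> (5,0)

Answer: ___________
___________
___________
___________
___________
___________
___________
___________
___________
_________@@
_____@@@@@@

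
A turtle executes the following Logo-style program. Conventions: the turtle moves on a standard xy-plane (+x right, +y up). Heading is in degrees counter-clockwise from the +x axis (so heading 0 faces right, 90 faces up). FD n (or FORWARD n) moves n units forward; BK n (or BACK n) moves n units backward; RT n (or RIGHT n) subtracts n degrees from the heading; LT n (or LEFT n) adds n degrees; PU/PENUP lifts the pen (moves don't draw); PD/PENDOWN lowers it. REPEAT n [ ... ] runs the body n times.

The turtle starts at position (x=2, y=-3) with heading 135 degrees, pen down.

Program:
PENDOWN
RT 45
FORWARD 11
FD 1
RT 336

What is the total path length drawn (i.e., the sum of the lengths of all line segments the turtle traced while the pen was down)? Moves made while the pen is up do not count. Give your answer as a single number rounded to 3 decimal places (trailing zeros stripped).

Answer: 12

Derivation:
Executing turtle program step by step:
Start: pos=(2,-3), heading=135, pen down
PD: pen down
RT 45: heading 135 -> 90
FD 11: (2,-3) -> (2,8) [heading=90, draw]
FD 1: (2,8) -> (2,9) [heading=90, draw]
RT 336: heading 90 -> 114
Final: pos=(2,9), heading=114, 2 segment(s) drawn

Segment lengths:
  seg 1: (2,-3) -> (2,8), length = 11
  seg 2: (2,8) -> (2,9), length = 1
Total = 12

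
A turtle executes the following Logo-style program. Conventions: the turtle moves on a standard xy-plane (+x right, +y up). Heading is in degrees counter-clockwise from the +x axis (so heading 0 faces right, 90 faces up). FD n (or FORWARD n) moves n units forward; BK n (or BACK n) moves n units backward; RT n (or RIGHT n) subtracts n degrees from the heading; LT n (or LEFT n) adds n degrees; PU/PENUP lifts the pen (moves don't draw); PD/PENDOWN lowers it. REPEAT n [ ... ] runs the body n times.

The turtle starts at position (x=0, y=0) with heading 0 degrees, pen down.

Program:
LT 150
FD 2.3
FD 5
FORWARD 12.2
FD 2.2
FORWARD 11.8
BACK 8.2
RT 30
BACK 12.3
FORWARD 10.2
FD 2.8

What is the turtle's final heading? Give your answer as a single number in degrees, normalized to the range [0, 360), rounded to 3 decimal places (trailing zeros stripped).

Answer: 120

Derivation:
Executing turtle program step by step:
Start: pos=(0,0), heading=0, pen down
LT 150: heading 0 -> 150
FD 2.3: (0,0) -> (-1.992,1.15) [heading=150, draw]
FD 5: (-1.992,1.15) -> (-6.322,3.65) [heading=150, draw]
FD 12.2: (-6.322,3.65) -> (-16.887,9.75) [heading=150, draw]
FD 2.2: (-16.887,9.75) -> (-18.793,10.85) [heading=150, draw]
FD 11.8: (-18.793,10.85) -> (-29.012,16.75) [heading=150, draw]
BK 8.2: (-29.012,16.75) -> (-21.91,12.65) [heading=150, draw]
RT 30: heading 150 -> 120
BK 12.3: (-21.91,12.65) -> (-15.76,1.998) [heading=120, draw]
FD 10.2: (-15.76,1.998) -> (-20.86,10.831) [heading=120, draw]
FD 2.8: (-20.86,10.831) -> (-22.26,13.256) [heading=120, draw]
Final: pos=(-22.26,13.256), heading=120, 9 segment(s) drawn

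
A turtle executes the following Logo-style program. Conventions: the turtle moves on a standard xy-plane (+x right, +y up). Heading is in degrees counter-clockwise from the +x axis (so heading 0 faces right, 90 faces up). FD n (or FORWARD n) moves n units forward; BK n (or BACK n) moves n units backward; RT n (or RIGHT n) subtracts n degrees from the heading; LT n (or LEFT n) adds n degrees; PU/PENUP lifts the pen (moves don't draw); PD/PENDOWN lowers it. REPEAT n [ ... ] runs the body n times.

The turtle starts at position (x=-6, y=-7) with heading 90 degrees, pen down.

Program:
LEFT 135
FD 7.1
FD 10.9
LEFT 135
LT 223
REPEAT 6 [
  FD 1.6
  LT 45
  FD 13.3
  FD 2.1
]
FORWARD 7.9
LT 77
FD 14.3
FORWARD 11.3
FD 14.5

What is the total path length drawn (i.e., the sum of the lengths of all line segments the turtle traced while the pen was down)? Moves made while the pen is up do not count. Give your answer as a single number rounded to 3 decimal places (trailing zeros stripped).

Answer: 168

Derivation:
Executing turtle program step by step:
Start: pos=(-6,-7), heading=90, pen down
LT 135: heading 90 -> 225
FD 7.1: (-6,-7) -> (-11.02,-12.02) [heading=225, draw]
FD 10.9: (-11.02,-12.02) -> (-18.728,-19.728) [heading=225, draw]
LT 135: heading 225 -> 0
LT 223: heading 0 -> 223
REPEAT 6 [
  -- iteration 1/6 --
  FD 1.6: (-18.728,-19.728) -> (-19.898,-20.819) [heading=223, draw]
  LT 45: heading 223 -> 268
  FD 13.3: (-19.898,-20.819) -> (-20.362,-34.111) [heading=268, draw]
  FD 2.1: (-20.362,-34.111) -> (-20.436,-36.21) [heading=268, draw]
  -- iteration 2/6 --
  FD 1.6: (-20.436,-36.21) -> (-20.491,-37.809) [heading=268, draw]
  LT 45: heading 268 -> 313
  FD 13.3: (-20.491,-37.809) -> (-11.421,-47.536) [heading=313, draw]
  FD 2.1: (-11.421,-47.536) -> (-9.989,-49.072) [heading=313, draw]
  -- iteration 3/6 --
  FD 1.6: (-9.989,-49.072) -> (-8.897,-50.242) [heading=313, draw]
  LT 45: heading 313 -> 358
  FD 13.3: (-8.897,-50.242) -> (4.394,-50.706) [heading=358, draw]
  FD 2.1: (4.394,-50.706) -> (6.493,-50.779) [heading=358, draw]
  -- iteration 4/6 --
  FD 1.6: (6.493,-50.779) -> (8.092,-50.835) [heading=358, draw]
  LT 45: heading 358 -> 43
  FD 13.3: (8.092,-50.835) -> (17.819,-41.764) [heading=43, draw]
  FD 2.1: (17.819,-41.764) -> (19.355,-40.332) [heading=43, draw]
  -- iteration 5/6 --
  FD 1.6: (19.355,-40.332) -> (20.525,-39.241) [heading=43, draw]
  LT 45: heading 43 -> 88
  FD 13.3: (20.525,-39.241) -> (20.989,-25.949) [heading=88, draw]
  FD 2.1: (20.989,-25.949) -> (21.063,-23.85) [heading=88, draw]
  -- iteration 6/6 --
  FD 1.6: (21.063,-23.85) -> (21.119,-22.251) [heading=88, draw]
  LT 45: heading 88 -> 133
  FD 13.3: (21.119,-22.251) -> (12.048,-12.524) [heading=133, draw]
  FD 2.1: (12.048,-12.524) -> (10.616,-10.989) [heading=133, draw]
]
FD 7.9: (10.616,-10.989) -> (5.228,-5.211) [heading=133, draw]
LT 77: heading 133 -> 210
FD 14.3: (5.228,-5.211) -> (-7.156,-12.361) [heading=210, draw]
FD 11.3: (-7.156,-12.361) -> (-16.942,-18.011) [heading=210, draw]
FD 14.5: (-16.942,-18.011) -> (-29.5,-25.261) [heading=210, draw]
Final: pos=(-29.5,-25.261), heading=210, 24 segment(s) drawn

Segment lengths:
  seg 1: (-6,-7) -> (-11.02,-12.02), length = 7.1
  seg 2: (-11.02,-12.02) -> (-18.728,-19.728), length = 10.9
  seg 3: (-18.728,-19.728) -> (-19.898,-20.819), length = 1.6
  seg 4: (-19.898,-20.819) -> (-20.362,-34.111), length = 13.3
  seg 5: (-20.362,-34.111) -> (-20.436,-36.21), length = 2.1
  seg 6: (-20.436,-36.21) -> (-20.491,-37.809), length = 1.6
  seg 7: (-20.491,-37.809) -> (-11.421,-47.536), length = 13.3
  seg 8: (-11.421,-47.536) -> (-9.989,-49.072), length = 2.1
  seg 9: (-9.989,-49.072) -> (-8.897,-50.242), length = 1.6
  seg 10: (-8.897,-50.242) -> (4.394,-50.706), length = 13.3
  seg 11: (4.394,-50.706) -> (6.493,-50.779), length = 2.1
  seg 12: (6.493,-50.779) -> (8.092,-50.835), length = 1.6
  seg 13: (8.092,-50.835) -> (17.819,-41.764), length = 13.3
  seg 14: (17.819,-41.764) -> (19.355,-40.332), length = 2.1
  seg 15: (19.355,-40.332) -> (20.525,-39.241), length = 1.6
  seg 16: (20.525,-39.241) -> (20.989,-25.949), length = 13.3
  seg 17: (20.989,-25.949) -> (21.063,-23.85), length = 2.1
  seg 18: (21.063,-23.85) -> (21.119,-22.251), length = 1.6
  seg 19: (21.119,-22.251) -> (12.048,-12.524), length = 13.3
  seg 20: (12.048,-12.524) -> (10.616,-10.989), length = 2.1
  seg 21: (10.616,-10.989) -> (5.228,-5.211), length = 7.9
  seg 22: (5.228,-5.211) -> (-7.156,-12.361), length = 14.3
  seg 23: (-7.156,-12.361) -> (-16.942,-18.011), length = 11.3
  seg 24: (-16.942,-18.011) -> (-29.5,-25.261), length = 14.5
Total = 168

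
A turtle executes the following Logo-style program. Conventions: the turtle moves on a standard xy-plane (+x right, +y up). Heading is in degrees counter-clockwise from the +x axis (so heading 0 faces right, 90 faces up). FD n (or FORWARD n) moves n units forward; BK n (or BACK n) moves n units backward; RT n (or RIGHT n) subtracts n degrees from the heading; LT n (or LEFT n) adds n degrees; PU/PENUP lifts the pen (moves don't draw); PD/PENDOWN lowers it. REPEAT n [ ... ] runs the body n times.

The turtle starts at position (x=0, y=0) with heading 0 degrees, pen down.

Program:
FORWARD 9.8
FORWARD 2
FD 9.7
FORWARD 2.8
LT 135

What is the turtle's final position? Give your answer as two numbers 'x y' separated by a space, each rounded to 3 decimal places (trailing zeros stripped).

Executing turtle program step by step:
Start: pos=(0,0), heading=0, pen down
FD 9.8: (0,0) -> (9.8,0) [heading=0, draw]
FD 2: (9.8,0) -> (11.8,0) [heading=0, draw]
FD 9.7: (11.8,0) -> (21.5,0) [heading=0, draw]
FD 2.8: (21.5,0) -> (24.3,0) [heading=0, draw]
LT 135: heading 0 -> 135
Final: pos=(24.3,0), heading=135, 4 segment(s) drawn

Answer: 24.3 0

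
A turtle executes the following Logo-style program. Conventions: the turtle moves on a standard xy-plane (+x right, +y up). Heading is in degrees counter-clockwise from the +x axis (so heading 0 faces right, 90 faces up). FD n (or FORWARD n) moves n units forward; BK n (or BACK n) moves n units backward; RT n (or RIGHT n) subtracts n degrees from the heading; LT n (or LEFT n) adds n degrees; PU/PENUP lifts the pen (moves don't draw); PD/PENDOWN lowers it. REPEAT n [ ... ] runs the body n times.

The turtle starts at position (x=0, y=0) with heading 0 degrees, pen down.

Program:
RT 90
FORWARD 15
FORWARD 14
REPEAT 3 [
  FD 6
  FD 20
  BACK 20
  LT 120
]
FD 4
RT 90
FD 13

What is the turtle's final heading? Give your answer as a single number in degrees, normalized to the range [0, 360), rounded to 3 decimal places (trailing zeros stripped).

Executing turtle program step by step:
Start: pos=(0,0), heading=0, pen down
RT 90: heading 0 -> 270
FD 15: (0,0) -> (0,-15) [heading=270, draw]
FD 14: (0,-15) -> (0,-29) [heading=270, draw]
REPEAT 3 [
  -- iteration 1/3 --
  FD 6: (0,-29) -> (0,-35) [heading=270, draw]
  FD 20: (0,-35) -> (0,-55) [heading=270, draw]
  BK 20: (0,-55) -> (0,-35) [heading=270, draw]
  LT 120: heading 270 -> 30
  -- iteration 2/3 --
  FD 6: (0,-35) -> (5.196,-32) [heading=30, draw]
  FD 20: (5.196,-32) -> (22.517,-22) [heading=30, draw]
  BK 20: (22.517,-22) -> (5.196,-32) [heading=30, draw]
  LT 120: heading 30 -> 150
  -- iteration 3/3 --
  FD 6: (5.196,-32) -> (0,-29) [heading=150, draw]
  FD 20: (0,-29) -> (-17.321,-19) [heading=150, draw]
  BK 20: (-17.321,-19) -> (0,-29) [heading=150, draw]
  LT 120: heading 150 -> 270
]
FD 4: (0,-29) -> (0,-33) [heading=270, draw]
RT 90: heading 270 -> 180
FD 13: (0,-33) -> (-13,-33) [heading=180, draw]
Final: pos=(-13,-33), heading=180, 13 segment(s) drawn

Answer: 180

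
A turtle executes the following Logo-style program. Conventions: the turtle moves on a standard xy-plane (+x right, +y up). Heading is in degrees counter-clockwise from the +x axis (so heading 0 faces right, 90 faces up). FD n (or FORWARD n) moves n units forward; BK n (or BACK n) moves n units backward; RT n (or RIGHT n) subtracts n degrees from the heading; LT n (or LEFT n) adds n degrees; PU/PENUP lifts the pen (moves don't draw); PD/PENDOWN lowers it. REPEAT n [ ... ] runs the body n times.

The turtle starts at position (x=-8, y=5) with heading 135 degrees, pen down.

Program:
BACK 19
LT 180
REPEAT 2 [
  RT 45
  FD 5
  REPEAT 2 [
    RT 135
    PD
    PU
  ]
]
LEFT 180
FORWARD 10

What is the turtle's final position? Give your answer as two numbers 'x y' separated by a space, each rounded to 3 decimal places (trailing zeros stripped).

Answer: 1.899 -24.042

Derivation:
Executing turtle program step by step:
Start: pos=(-8,5), heading=135, pen down
BK 19: (-8,5) -> (5.435,-8.435) [heading=135, draw]
LT 180: heading 135 -> 315
REPEAT 2 [
  -- iteration 1/2 --
  RT 45: heading 315 -> 270
  FD 5: (5.435,-8.435) -> (5.435,-13.435) [heading=270, draw]
  REPEAT 2 [
    -- iteration 1/2 --
    RT 135: heading 270 -> 135
    PD: pen down
    PU: pen up
    -- iteration 2/2 --
    RT 135: heading 135 -> 0
    PD: pen down
    PU: pen up
  ]
  -- iteration 2/2 --
  RT 45: heading 0 -> 315
  FD 5: (5.435,-13.435) -> (8.971,-16.971) [heading=315, move]
  REPEAT 2 [
    -- iteration 1/2 --
    RT 135: heading 315 -> 180
    PD: pen down
    PU: pen up
    -- iteration 2/2 --
    RT 135: heading 180 -> 45
    PD: pen down
    PU: pen up
  ]
]
LT 180: heading 45 -> 225
FD 10: (8.971,-16.971) -> (1.899,-24.042) [heading=225, move]
Final: pos=(1.899,-24.042), heading=225, 2 segment(s) drawn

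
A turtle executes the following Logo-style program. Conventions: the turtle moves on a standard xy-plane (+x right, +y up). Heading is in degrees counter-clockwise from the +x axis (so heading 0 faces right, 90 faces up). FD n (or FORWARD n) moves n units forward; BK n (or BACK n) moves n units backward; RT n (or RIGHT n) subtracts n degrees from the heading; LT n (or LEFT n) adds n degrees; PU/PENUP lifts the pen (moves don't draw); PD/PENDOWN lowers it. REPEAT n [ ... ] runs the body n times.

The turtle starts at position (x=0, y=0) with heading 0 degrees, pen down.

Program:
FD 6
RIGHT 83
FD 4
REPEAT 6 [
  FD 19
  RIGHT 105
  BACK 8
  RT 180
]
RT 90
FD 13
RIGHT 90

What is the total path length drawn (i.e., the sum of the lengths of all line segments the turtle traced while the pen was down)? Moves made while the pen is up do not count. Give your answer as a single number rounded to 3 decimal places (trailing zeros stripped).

Executing turtle program step by step:
Start: pos=(0,0), heading=0, pen down
FD 6: (0,0) -> (6,0) [heading=0, draw]
RT 83: heading 0 -> 277
FD 4: (6,0) -> (6.487,-3.97) [heading=277, draw]
REPEAT 6 [
  -- iteration 1/6 --
  FD 19: (6.487,-3.97) -> (8.803,-22.829) [heading=277, draw]
  RT 105: heading 277 -> 172
  BK 8: (8.803,-22.829) -> (16.725,-23.942) [heading=172, draw]
  RT 180: heading 172 -> 352
  -- iteration 2/6 --
  FD 19: (16.725,-23.942) -> (35.54,-26.586) [heading=352, draw]
  RT 105: heading 352 -> 247
  BK 8: (35.54,-26.586) -> (38.666,-19.222) [heading=247, draw]
  RT 180: heading 247 -> 67
  -- iteration 3/6 --
  FD 19: (38.666,-19.222) -> (46.09,-1.733) [heading=67, draw]
  RT 105: heading 67 -> 322
  BK 8: (46.09,-1.733) -> (39.786,3.193) [heading=322, draw]
  RT 180: heading 322 -> 142
  -- iteration 4/6 --
  FD 19: (39.786,3.193) -> (24.814,14.89) [heading=142, draw]
  RT 105: heading 142 -> 37
  BK 8: (24.814,14.89) -> (18.425,10.076) [heading=37, draw]
  RT 180: heading 37 -> 217
  -- iteration 5/6 --
  FD 19: (18.425,10.076) -> (3.251,-1.359) [heading=217, draw]
  RT 105: heading 217 -> 112
  BK 8: (3.251,-1.359) -> (6.247,-8.776) [heading=112, draw]
  RT 180: heading 112 -> 292
  -- iteration 6/6 --
  FD 19: (6.247,-8.776) -> (13.365,-26.393) [heading=292, draw]
  RT 105: heading 292 -> 187
  BK 8: (13.365,-26.393) -> (21.305,-25.418) [heading=187, draw]
  RT 180: heading 187 -> 7
]
RT 90: heading 7 -> 277
FD 13: (21.305,-25.418) -> (22.89,-38.321) [heading=277, draw]
RT 90: heading 277 -> 187
Final: pos=(22.89,-38.321), heading=187, 15 segment(s) drawn

Segment lengths:
  seg 1: (0,0) -> (6,0), length = 6
  seg 2: (6,0) -> (6.487,-3.97), length = 4
  seg 3: (6.487,-3.97) -> (8.803,-22.829), length = 19
  seg 4: (8.803,-22.829) -> (16.725,-23.942), length = 8
  seg 5: (16.725,-23.942) -> (35.54,-26.586), length = 19
  seg 6: (35.54,-26.586) -> (38.666,-19.222), length = 8
  seg 7: (38.666,-19.222) -> (46.09,-1.733), length = 19
  seg 8: (46.09,-1.733) -> (39.786,3.193), length = 8
  seg 9: (39.786,3.193) -> (24.814,14.89), length = 19
  seg 10: (24.814,14.89) -> (18.425,10.076), length = 8
  seg 11: (18.425,10.076) -> (3.251,-1.359), length = 19
  seg 12: (3.251,-1.359) -> (6.247,-8.776), length = 8
  seg 13: (6.247,-8.776) -> (13.365,-26.393), length = 19
  seg 14: (13.365,-26.393) -> (21.305,-25.418), length = 8
  seg 15: (21.305,-25.418) -> (22.89,-38.321), length = 13
Total = 185

Answer: 185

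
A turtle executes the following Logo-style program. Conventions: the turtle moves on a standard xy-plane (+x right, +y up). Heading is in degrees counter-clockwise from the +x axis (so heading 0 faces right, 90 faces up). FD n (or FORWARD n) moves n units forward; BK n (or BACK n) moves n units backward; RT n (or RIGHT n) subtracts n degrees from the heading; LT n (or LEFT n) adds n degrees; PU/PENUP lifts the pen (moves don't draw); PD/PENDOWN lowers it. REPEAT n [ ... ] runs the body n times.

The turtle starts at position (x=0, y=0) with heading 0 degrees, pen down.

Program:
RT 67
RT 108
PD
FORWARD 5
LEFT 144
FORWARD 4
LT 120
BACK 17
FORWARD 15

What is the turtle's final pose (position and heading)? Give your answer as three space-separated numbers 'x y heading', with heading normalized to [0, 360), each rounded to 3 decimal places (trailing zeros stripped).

Answer: -1.587 -4.496 89

Derivation:
Executing turtle program step by step:
Start: pos=(0,0), heading=0, pen down
RT 67: heading 0 -> 293
RT 108: heading 293 -> 185
PD: pen down
FD 5: (0,0) -> (-4.981,-0.436) [heading=185, draw]
LT 144: heading 185 -> 329
FD 4: (-4.981,-0.436) -> (-1.552,-2.496) [heading=329, draw]
LT 120: heading 329 -> 89
BK 17: (-1.552,-2.496) -> (-1.849,-19.493) [heading=89, draw]
FD 15: (-1.849,-19.493) -> (-1.587,-4.496) [heading=89, draw]
Final: pos=(-1.587,-4.496), heading=89, 4 segment(s) drawn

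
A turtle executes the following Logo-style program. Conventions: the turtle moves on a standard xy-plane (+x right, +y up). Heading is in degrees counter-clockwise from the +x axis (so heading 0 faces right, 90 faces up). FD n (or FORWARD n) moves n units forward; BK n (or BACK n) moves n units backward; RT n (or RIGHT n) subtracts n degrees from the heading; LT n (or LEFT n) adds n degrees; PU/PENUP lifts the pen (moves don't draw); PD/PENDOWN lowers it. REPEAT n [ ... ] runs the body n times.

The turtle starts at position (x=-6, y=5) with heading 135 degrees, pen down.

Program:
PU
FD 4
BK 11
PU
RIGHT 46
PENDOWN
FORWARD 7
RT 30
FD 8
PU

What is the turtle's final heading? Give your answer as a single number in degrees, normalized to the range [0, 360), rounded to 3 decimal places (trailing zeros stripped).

Answer: 59

Derivation:
Executing turtle program step by step:
Start: pos=(-6,5), heading=135, pen down
PU: pen up
FD 4: (-6,5) -> (-8.828,7.828) [heading=135, move]
BK 11: (-8.828,7.828) -> (-1.05,0.05) [heading=135, move]
PU: pen up
RT 46: heading 135 -> 89
PD: pen down
FD 7: (-1.05,0.05) -> (-0.928,7.049) [heading=89, draw]
RT 30: heading 89 -> 59
FD 8: (-0.928,7.049) -> (3.192,13.907) [heading=59, draw]
PU: pen up
Final: pos=(3.192,13.907), heading=59, 2 segment(s) drawn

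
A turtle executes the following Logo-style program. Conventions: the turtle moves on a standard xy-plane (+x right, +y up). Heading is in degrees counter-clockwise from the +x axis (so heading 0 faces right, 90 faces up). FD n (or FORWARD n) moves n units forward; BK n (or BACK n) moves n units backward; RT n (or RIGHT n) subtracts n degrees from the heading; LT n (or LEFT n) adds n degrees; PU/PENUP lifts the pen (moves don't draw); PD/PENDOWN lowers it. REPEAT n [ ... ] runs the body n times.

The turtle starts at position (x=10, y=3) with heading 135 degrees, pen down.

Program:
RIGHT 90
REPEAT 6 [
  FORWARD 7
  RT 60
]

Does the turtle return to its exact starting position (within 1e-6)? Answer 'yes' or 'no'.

Executing turtle program step by step:
Start: pos=(10,3), heading=135, pen down
RT 90: heading 135 -> 45
REPEAT 6 [
  -- iteration 1/6 --
  FD 7: (10,3) -> (14.95,7.95) [heading=45, draw]
  RT 60: heading 45 -> 345
  -- iteration 2/6 --
  FD 7: (14.95,7.95) -> (21.711,6.138) [heading=345, draw]
  RT 60: heading 345 -> 285
  -- iteration 3/6 --
  FD 7: (21.711,6.138) -> (23.523,-0.623) [heading=285, draw]
  RT 60: heading 285 -> 225
  -- iteration 4/6 --
  FD 7: (23.523,-0.623) -> (18.573,-5.573) [heading=225, draw]
  RT 60: heading 225 -> 165
  -- iteration 5/6 --
  FD 7: (18.573,-5.573) -> (11.812,-3.761) [heading=165, draw]
  RT 60: heading 165 -> 105
  -- iteration 6/6 --
  FD 7: (11.812,-3.761) -> (10,3) [heading=105, draw]
  RT 60: heading 105 -> 45
]
Final: pos=(10,3), heading=45, 6 segment(s) drawn

Start position: (10, 3)
Final position: (10, 3)
Distance = 0; < 1e-6 -> CLOSED

Answer: yes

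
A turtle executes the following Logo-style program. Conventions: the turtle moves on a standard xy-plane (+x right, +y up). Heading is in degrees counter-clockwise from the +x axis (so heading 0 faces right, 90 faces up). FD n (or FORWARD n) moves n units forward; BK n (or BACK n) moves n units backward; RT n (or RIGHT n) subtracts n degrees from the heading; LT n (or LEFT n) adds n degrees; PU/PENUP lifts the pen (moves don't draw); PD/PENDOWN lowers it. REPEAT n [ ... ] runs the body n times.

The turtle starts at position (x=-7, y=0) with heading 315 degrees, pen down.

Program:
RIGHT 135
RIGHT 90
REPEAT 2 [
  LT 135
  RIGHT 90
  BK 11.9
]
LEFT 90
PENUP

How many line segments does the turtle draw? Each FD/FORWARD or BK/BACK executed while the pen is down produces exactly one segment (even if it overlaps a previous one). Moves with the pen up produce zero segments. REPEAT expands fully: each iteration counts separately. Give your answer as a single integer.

Executing turtle program step by step:
Start: pos=(-7,0), heading=315, pen down
RT 135: heading 315 -> 180
RT 90: heading 180 -> 90
REPEAT 2 [
  -- iteration 1/2 --
  LT 135: heading 90 -> 225
  RT 90: heading 225 -> 135
  BK 11.9: (-7,0) -> (1.415,-8.415) [heading=135, draw]
  -- iteration 2/2 --
  LT 135: heading 135 -> 270
  RT 90: heading 270 -> 180
  BK 11.9: (1.415,-8.415) -> (13.315,-8.415) [heading=180, draw]
]
LT 90: heading 180 -> 270
PU: pen up
Final: pos=(13.315,-8.415), heading=270, 2 segment(s) drawn
Segments drawn: 2

Answer: 2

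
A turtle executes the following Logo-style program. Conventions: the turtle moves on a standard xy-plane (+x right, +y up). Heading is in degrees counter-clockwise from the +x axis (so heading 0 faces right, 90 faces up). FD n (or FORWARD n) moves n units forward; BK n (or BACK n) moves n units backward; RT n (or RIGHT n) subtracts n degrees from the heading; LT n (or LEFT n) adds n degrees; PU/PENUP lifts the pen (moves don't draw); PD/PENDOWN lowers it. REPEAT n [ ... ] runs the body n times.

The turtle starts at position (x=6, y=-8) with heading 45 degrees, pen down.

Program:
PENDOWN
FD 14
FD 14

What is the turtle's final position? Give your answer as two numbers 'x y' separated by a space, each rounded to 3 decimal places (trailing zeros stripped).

Executing turtle program step by step:
Start: pos=(6,-8), heading=45, pen down
PD: pen down
FD 14: (6,-8) -> (15.899,1.899) [heading=45, draw]
FD 14: (15.899,1.899) -> (25.799,11.799) [heading=45, draw]
Final: pos=(25.799,11.799), heading=45, 2 segment(s) drawn

Answer: 25.799 11.799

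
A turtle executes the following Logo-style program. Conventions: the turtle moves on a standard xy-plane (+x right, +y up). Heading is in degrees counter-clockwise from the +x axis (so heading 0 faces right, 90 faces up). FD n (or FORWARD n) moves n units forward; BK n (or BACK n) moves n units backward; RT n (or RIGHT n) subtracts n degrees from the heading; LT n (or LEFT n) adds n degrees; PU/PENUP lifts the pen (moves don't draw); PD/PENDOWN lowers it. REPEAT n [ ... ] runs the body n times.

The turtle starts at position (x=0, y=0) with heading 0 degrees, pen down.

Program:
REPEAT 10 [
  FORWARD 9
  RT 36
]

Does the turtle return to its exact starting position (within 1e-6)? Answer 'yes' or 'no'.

Executing turtle program step by step:
Start: pos=(0,0), heading=0, pen down
REPEAT 10 [
  -- iteration 1/10 --
  FD 9: (0,0) -> (9,0) [heading=0, draw]
  RT 36: heading 0 -> 324
  -- iteration 2/10 --
  FD 9: (9,0) -> (16.281,-5.29) [heading=324, draw]
  RT 36: heading 324 -> 288
  -- iteration 3/10 --
  FD 9: (16.281,-5.29) -> (19.062,-13.85) [heading=288, draw]
  RT 36: heading 288 -> 252
  -- iteration 4/10 --
  FD 9: (19.062,-13.85) -> (16.281,-22.409) [heading=252, draw]
  RT 36: heading 252 -> 216
  -- iteration 5/10 --
  FD 9: (16.281,-22.409) -> (9,-27.699) [heading=216, draw]
  RT 36: heading 216 -> 180
  -- iteration 6/10 --
  FD 9: (9,-27.699) -> (0,-27.699) [heading=180, draw]
  RT 36: heading 180 -> 144
  -- iteration 7/10 --
  FD 9: (0,-27.699) -> (-7.281,-22.409) [heading=144, draw]
  RT 36: heading 144 -> 108
  -- iteration 8/10 --
  FD 9: (-7.281,-22.409) -> (-10.062,-13.85) [heading=108, draw]
  RT 36: heading 108 -> 72
  -- iteration 9/10 --
  FD 9: (-10.062,-13.85) -> (-7.281,-5.29) [heading=72, draw]
  RT 36: heading 72 -> 36
  -- iteration 10/10 --
  FD 9: (-7.281,-5.29) -> (0,0) [heading=36, draw]
  RT 36: heading 36 -> 0
]
Final: pos=(0,0), heading=0, 10 segment(s) drawn

Start position: (0, 0)
Final position: (0, 0)
Distance = 0; < 1e-6 -> CLOSED

Answer: yes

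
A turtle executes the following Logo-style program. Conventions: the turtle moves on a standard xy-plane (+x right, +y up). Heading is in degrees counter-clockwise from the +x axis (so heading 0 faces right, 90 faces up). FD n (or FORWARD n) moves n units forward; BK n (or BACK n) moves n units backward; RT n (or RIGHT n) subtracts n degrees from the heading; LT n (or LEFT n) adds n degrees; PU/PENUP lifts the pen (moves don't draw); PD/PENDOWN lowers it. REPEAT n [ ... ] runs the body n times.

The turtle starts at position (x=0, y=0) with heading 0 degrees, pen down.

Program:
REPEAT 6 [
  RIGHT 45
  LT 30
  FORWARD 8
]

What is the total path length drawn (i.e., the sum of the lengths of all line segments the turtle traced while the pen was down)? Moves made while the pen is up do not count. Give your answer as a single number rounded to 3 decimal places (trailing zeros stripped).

Executing turtle program step by step:
Start: pos=(0,0), heading=0, pen down
REPEAT 6 [
  -- iteration 1/6 --
  RT 45: heading 0 -> 315
  LT 30: heading 315 -> 345
  FD 8: (0,0) -> (7.727,-2.071) [heading=345, draw]
  -- iteration 2/6 --
  RT 45: heading 345 -> 300
  LT 30: heading 300 -> 330
  FD 8: (7.727,-2.071) -> (14.656,-6.071) [heading=330, draw]
  -- iteration 3/6 --
  RT 45: heading 330 -> 285
  LT 30: heading 285 -> 315
  FD 8: (14.656,-6.071) -> (20.312,-11.727) [heading=315, draw]
  -- iteration 4/6 --
  RT 45: heading 315 -> 270
  LT 30: heading 270 -> 300
  FD 8: (20.312,-11.727) -> (24.312,-18.656) [heading=300, draw]
  -- iteration 5/6 --
  RT 45: heading 300 -> 255
  LT 30: heading 255 -> 285
  FD 8: (24.312,-18.656) -> (26.383,-26.383) [heading=285, draw]
  -- iteration 6/6 --
  RT 45: heading 285 -> 240
  LT 30: heading 240 -> 270
  FD 8: (26.383,-26.383) -> (26.383,-34.383) [heading=270, draw]
]
Final: pos=(26.383,-34.383), heading=270, 6 segment(s) drawn

Segment lengths:
  seg 1: (0,0) -> (7.727,-2.071), length = 8
  seg 2: (7.727,-2.071) -> (14.656,-6.071), length = 8
  seg 3: (14.656,-6.071) -> (20.312,-11.727), length = 8
  seg 4: (20.312,-11.727) -> (24.312,-18.656), length = 8
  seg 5: (24.312,-18.656) -> (26.383,-26.383), length = 8
  seg 6: (26.383,-26.383) -> (26.383,-34.383), length = 8
Total = 48

Answer: 48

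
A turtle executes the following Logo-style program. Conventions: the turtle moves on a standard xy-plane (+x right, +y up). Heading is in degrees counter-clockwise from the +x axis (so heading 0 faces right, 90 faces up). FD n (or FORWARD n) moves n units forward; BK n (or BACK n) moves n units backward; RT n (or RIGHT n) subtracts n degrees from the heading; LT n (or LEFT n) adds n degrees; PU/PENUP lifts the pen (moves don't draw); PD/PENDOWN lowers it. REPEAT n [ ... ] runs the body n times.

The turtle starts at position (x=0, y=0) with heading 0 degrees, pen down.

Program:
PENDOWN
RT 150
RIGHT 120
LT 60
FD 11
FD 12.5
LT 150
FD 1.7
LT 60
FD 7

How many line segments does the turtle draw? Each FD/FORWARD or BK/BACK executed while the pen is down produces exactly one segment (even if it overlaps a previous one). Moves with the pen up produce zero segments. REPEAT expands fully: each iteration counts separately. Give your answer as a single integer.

Executing turtle program step by step:
Start: pos=(0,0), heading=0, pen down
PD: pen down
RT 150: heading 0 -> 210
RT 120: heading 210 -> 90
LT 60: heading 90 -> 150
FD 11: (0,0) -> (-9.526,5.5) [heading=150, draw]
FD 12.5: (-9.526,5.5) -> (-20.352,11.75) [heading=150, draw]
LT 150: heading 150 -> 300
FD 1.7: (-20.352,11.75) -> (-19.502,10.278) [heading=300, draw]
LT 60: heading 300 -> 0
FD 7: (-19.502,10.278) -> (-12.502,10.278) [heading=0, draw]
Final: pos=(-12.502,10.278), heading=0, 4 segment(s) drawn
Segments drawn: 4

Answer: 4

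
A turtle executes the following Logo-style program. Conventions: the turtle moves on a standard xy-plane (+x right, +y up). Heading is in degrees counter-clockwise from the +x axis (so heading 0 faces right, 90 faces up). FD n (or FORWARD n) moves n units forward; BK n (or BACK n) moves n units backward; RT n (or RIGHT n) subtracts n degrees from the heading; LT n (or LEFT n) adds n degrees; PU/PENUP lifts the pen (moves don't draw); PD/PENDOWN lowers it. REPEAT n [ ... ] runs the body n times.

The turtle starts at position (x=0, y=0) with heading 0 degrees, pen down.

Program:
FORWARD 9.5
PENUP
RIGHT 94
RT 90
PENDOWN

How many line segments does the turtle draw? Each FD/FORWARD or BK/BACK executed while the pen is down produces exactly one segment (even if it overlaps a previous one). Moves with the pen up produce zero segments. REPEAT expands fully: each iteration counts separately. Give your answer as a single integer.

Executing turtle program step by step:
Start: pos=(0,0), heading=0, pen down
FD 9.5: (0,0) -> (9.5,0) [heading=0, draw]
PU: pen up
RT 94: heading 0 -> 266
RT 90: heading 266 -> 176
PD: pen down
Final: pos=(9.5,0), heading=176, 1 segment(s) drawn
Segments drawn: 1

Answer: 1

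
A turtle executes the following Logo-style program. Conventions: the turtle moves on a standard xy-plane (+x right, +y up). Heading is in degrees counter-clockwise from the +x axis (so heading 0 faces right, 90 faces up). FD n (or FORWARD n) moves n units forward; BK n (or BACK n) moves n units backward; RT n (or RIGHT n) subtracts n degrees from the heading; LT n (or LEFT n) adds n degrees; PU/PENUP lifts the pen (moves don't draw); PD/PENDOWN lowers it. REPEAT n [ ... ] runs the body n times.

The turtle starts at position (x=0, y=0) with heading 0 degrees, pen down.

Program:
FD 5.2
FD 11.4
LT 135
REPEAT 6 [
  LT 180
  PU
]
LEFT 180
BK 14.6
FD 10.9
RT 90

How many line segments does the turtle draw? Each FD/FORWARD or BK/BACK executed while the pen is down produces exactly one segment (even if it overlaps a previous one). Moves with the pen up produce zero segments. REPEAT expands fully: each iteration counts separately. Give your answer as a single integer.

Answer: 2

Derivation:
Executing turtle program step by step:
Start: pos=(0,0), heading=0, pen down
FD 5.2: (0,0) -> (5.2,0) [heading=0, draw]
FD 11.4: (5.2,0) -> (16.6,0) [heading=0, draw]
LT 135: heading 0 -> 135
REPEAT 6 [
  -- iteration 1/6 --
  LT 180: heading 135 -> 315
  PU: pen up
  -- iteration 2/6 --
  LT 180: heading 315 -> 135
  PU: pen up
  -- iteration 3/6 --
  LT 180: heading 135 -> 315
  PU: pen up
  -- iteration 4/6 --
  LT 180: heading 315 -> 135
  PU: pen up
  -- iteration 5/6 --
  LT 180: heading 135 -> 315
  PU: pen up
  -- iteration 6/6 --
  LT 180: heading 315 -> 135
  PU: pen up
]
LT 180: heading 135 -> 315
BK 14.6: (16.6,0) -> (6.276,10.324) [heading=315, move]
FD 10.9: (6.276,10.324) -> (13.984,2.616) [heading=315, move]
RT 90: heading 315 -> 225
Final: pos=(13.984,2.616), heading=225, 2 segment(s) drawn
Segments drawn: 2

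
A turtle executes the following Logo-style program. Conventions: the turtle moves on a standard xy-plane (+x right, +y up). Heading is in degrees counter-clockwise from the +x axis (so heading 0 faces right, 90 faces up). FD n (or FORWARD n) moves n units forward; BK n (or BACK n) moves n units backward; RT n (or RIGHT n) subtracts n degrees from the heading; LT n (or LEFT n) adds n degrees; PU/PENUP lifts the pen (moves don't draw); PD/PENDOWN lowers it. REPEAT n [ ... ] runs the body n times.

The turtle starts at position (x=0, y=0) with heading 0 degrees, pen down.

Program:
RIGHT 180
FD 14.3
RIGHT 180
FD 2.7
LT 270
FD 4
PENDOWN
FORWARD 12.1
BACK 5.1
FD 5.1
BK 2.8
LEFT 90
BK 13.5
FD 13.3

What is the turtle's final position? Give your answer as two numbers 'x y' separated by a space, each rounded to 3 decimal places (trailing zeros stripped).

Answer: -11.8 -13.3

Derivation:
Executing turtle program step by step:
Start: pos=(0,0), heading=0, pen down
RT 180: heading 0 -> 180
FD 14.3: (0,0) -> (-14.3,0) [heading=180, draw]
RT 180: heading 180 -> 0
FD 2.7: (-14.3,0) -> (-11.6,0) [heading=0, draw]
LT 270: heading 0 -> 270
FD 4: (-11.6,0) -> (-11.6,-4) [heading=270, draw]
PD: pen down
FD 12.1: (-11.6,-4) -> (-11.6,-16.1) [heading=270, draw]
BK 5.1: (-11.6,-16.1) -> (-11.6,-11) [heading=270, draw]
FD 5.1: (-11.6,-11) -> (-11.6,-16.1) [heading=270, draw]
BK 2.8: (-11.6,-16.1) -> (-11.6,-13.3) [heading=270, draw]
LT 90: heading 270 -> 0
BK 13.5: (-11.6,-13.3) -> (-25.1,-13.3) [heading=0, draw]
FD 13.3: (-25.1,-13.3) -> (-11.8,-13.3) [heading=0, draw]
Final: pos=(-11.8,-13.3), heading=0, 9 segment(s) drawn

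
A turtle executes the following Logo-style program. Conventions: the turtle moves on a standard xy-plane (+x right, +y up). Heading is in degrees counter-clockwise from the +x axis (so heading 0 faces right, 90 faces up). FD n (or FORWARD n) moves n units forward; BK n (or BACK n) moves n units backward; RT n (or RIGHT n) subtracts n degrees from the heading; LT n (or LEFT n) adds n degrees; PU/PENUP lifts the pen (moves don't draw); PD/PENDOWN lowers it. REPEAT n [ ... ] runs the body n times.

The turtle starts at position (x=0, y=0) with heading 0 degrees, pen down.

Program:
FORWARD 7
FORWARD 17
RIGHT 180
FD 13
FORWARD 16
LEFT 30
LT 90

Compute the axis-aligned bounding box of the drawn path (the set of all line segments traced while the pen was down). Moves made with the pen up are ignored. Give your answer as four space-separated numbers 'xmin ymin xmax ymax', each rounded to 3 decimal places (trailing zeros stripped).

Executing turtle program step by step:
Start: pos=(0,0), heading=0, pen down
FD 7: (0,0) -> (7,0) [heading=0, draw]
FD 17: (7,0) -> (24,0) [heading=0, draw]
RT 180: heading 0 -> 180
FD 13: (24,0) -> (11,0) [heading=180, draw]
FD 16: (11,0) -> (-5,0) [heading=180, draw]
LT 30: heading 180 -> 210
LT 90: heading 210 -> 300
Final: pos=(-5,0), heading=300, 4 segment(s) drawn

Segment endpoints: x in {-5, 0, 7, 11, 24}, y in {0, 0, 0}
xmin=-5, ymin=0, xmax=24, ymax=0

Answer: -5 0 24 0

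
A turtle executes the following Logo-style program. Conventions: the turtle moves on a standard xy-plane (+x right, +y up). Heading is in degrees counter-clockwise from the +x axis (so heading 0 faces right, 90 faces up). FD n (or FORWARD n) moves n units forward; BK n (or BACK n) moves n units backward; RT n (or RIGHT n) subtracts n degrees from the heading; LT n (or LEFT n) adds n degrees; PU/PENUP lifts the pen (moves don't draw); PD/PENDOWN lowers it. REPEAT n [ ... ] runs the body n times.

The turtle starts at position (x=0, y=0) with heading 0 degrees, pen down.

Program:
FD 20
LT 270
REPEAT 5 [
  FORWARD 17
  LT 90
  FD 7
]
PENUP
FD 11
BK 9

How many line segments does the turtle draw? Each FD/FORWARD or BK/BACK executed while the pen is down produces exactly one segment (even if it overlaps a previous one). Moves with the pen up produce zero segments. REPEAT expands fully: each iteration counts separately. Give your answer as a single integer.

Answer: 11

Derivation:
Executing turtle program step by step:
Start: pos=(0,0), heading=0, pen down
FD 20: (0,0) -> (20,0) [heading=0, draw]
LT 270: heading 0 -> 270
REPEAT 5 [
  -- iteration 1/5 --
  FD 17: (20,0) -> (20,-17) [heading=270, draw]
  LT 90: heading 270 -> 0
  FD 7: (20,-17) -> (27,-17) [heading=0, draw]
  -- iteration 2/5 --
  FD 17: (27,-17) -> (44,-17) [heading=0, draw]
  LT 90: heading 0 -> 90
  FD 7: (44,-17) -> (44,-10) [heading=90, draw]
  -- iteration 3/5 --
  FD 17: (44,-10) -> (44,7) [heading=90, draw]
  LT 90: heading 90 -> 180
  FD 7: (44,7) -> (37,7) [heading=180, draw]
  -- iteration 4/5 --
  FD 17: (37,7) -> (20,7) [heading=180, draw]
  LT 90: heading 180 -> 270
  FD 7: (20,7) -> (20,0) [heading=270, draw]
  -- iteration 5/5 --
  FD 17: (20,0) -> (20,-17) [heading=270, draw]
  LT 90: heading 270 -> 0
  FD 7: (20,-17) -> (27,-17) [heading=0, draw]
]
PU: pen up
FD 11: (27,-17) -> (38,-17) [heading=0, move]
BK 9: (38,-17) -> (29,-17) [heading=0, move]
Final: pos=(29,-17), heading=0, 11 segment(s) drawn
Segments drawn: 11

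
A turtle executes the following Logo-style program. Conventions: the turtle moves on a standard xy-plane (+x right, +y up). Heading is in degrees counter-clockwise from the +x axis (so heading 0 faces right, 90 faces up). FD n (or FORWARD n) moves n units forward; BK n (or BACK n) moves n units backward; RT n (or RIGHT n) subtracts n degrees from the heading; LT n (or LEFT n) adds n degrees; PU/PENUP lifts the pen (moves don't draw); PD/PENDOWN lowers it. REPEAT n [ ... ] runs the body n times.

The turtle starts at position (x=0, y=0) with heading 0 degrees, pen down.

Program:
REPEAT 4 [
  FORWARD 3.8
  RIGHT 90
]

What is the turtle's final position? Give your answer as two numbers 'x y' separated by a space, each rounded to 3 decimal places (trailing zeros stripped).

Answer: 0 0

Derivation:
Executing turtle program step by step:
Start: pos=(0,0), heading=0, pen down
REPEAT 4 [
  -- iteration 1/4 --
  FD 3.8: (0,0) -> (3.8,0) [heading=0, draw]
  RT 90: heading 0 -> 270
  -- iteration 2/4 --
  FD 3.8: (3.8,0) -> (3.8,-3.8) [heading=270, draw]
  RT 90: heading 270 -> 180
  -- iteration 3/4 --
  FD 3.8: (3.8,-3.8) -> (0,-3.8) [heading=180, draw]
  RT 90: heading 180 -> 90
  -- iteration 4/4 --
  FD 3.8: (0,-3.8) -> (0,0) [heading=90, draw]
  RT 90: heading 90 -> 0
]
Final: pos=(0,0), heading=0, 4 segment(s) drawn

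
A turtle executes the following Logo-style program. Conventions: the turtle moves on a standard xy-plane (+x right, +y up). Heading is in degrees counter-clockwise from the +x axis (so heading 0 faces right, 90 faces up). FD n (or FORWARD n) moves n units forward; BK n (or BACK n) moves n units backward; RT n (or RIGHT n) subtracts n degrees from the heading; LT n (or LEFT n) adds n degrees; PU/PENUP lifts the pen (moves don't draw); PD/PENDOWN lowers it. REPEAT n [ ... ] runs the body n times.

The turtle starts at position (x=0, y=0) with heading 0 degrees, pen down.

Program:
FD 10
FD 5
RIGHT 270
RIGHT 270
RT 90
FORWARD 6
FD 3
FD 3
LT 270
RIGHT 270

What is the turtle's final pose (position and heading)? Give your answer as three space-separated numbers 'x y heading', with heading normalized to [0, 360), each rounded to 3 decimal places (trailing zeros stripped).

Answer: 15 12 90

Derivation:
Executing turtle program step by step:
Start: pos=(0,0), heading=0, pen down
FD 10: (0,0) -> (10,0) [heading=0, draw]
FD 5: (10,0) -> (15,0) [heading=0, draw]
RT 270: heading 0 -> 90
RT 270: heading 90 -> 180
RT 90: heading 180 -> 90
FD 6: (15,0) -> (15,6) [heading=90, draw]
FD 3: (15,6) -> (15,9) [heading=90, draw]
FD 3: (15,9) -> (15,12) [heading=90, draw]
LT 270: heading 90 -> 0
RT 270: heading 0 -> 90
Final: pos=(15,12), heading=90, 5 segment(s) drawn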